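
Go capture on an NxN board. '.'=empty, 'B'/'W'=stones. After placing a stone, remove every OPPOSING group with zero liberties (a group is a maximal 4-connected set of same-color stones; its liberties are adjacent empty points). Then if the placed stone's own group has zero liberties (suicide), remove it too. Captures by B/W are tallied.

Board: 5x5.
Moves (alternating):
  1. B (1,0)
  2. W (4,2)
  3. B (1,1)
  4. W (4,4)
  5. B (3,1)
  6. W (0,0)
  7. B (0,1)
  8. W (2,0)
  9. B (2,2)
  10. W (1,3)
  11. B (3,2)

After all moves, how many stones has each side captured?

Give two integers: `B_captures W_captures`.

Move 1: B@(1,0) -> caps B=0 W=0
Move 2: W@(4,2) -> caps B=0 W=0
Move 3: B@(1,1) -> caps B=0 W=0
Move 4: W@(4,4) -> caps B=0 W=0
Move 5: B@(3,1) -> caps B=0 W=0
Move 6: W@(0,0) -> caps B=0 W=0
Move 7: B@(0,1) -> caps B=1 W=0
Move 8: W@(2,0) -> caps B=1 W=0
Move 9: B@(2,2) -> caps B=1 W=0
Move 10: W@(1,3) -> caps B=1 W=0
Move 11: B@(3,2) -> caps B=1 W=0

Answer: 1 0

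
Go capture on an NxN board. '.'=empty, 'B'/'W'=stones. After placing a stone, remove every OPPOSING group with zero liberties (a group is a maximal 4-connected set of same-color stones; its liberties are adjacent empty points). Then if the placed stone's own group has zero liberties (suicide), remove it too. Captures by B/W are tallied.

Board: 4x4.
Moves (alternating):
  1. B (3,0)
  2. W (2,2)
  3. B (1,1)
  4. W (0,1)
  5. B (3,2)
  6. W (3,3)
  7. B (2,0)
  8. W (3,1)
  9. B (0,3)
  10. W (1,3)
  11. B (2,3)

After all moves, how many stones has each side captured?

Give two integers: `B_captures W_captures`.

Answer: 0 1

Derivation:
Move 1: B@(3,0) -> caps B=0 W=0
Move 2: W@(2,2) -> caps B=0 W=0
Move 3: B@(1,1) -> caps B=0 W=0
Move 4: W@(0,1) -> caps B=0 W=0
Move 5: B@(3,2) -> caps B=0 W=0
Move 6: W@(3,3) -> caps B=0 W=0
Move 7: B@(2,0) -> caps B=0 W=0
Move 8: W@(3,1) -> caps B=0 W=1
Move 9: B@(0,3) -> caps B=0 W=1
Move 10: W@(1,3) -> caps B=0 W=1
Move 11: B@(2,3) -> caps B=0 W=1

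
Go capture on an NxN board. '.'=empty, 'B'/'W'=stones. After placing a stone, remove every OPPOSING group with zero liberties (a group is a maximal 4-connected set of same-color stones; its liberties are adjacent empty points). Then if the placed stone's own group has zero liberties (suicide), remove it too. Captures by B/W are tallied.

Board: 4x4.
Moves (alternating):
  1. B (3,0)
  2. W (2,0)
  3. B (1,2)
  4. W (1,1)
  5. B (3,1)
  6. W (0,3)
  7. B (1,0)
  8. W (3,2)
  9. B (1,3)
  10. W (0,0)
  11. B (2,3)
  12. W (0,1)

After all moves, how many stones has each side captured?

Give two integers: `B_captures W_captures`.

Answer: 0 1

Derivation:
Move 1: B@(3,0) -> caps B=0 W=0
Move 2: W@(2,0) -> caps B=0 W=0
Move 3: B@(1,2) -> caps B=0 W=0
Move 4: W@(1,1) -> caps B=0 W=0
Move 5: B@(3,1) -> caps B=0 W=0
Move 6: W@(0,3) -> caps B=0 W=0
Move 7: B@(1,0) -> caps B=0 W=0
Move 8: W@(3,2) -> caps B=0 W=0
Move 9: B@(1,3) -> caps B=0 W=0
Move 10: W@(0,0) -> caps B=0 W=1
Move 11: B@(2,3) -> caps B=0 W=1
Move 12: W@(0,1) -> caps B=0 W=1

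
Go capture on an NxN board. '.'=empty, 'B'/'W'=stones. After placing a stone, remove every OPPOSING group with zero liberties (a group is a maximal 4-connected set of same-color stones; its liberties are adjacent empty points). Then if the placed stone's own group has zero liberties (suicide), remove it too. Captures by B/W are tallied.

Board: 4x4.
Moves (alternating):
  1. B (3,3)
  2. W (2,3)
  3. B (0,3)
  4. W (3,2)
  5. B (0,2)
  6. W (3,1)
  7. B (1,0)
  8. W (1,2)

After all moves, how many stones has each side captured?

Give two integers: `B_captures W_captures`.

Answer: 0 1

Derivation:
Move 1: B@(3,3) -> caps B=0 W=0
Move 2: W@(2,3) -> caps B=0 W=0
Move 3: B@(0,3) -> caps B=0 W=0
Move 4: W@(3,2) -> caps B=0 W=1
Move 5: B@(0,2) -> caps B=0 W=1
Move 6: W@(3,1) -> caps B=0 W=1
Move 7: B@(1,0) -> caps B=0 W=1
Move 8: W@(1,2) -> caps B=0 W=1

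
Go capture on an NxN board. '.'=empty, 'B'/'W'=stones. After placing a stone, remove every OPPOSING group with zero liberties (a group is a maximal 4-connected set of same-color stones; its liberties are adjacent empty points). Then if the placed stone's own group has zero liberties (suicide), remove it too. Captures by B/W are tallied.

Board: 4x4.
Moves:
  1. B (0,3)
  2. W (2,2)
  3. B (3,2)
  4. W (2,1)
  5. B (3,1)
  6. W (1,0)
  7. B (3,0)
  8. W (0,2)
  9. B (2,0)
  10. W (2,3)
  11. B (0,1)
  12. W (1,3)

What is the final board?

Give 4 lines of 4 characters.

Move 1: B@(0,3) -> caps B=0 W=0
Move 2: W@(2,2) -> caps B=0 W=0
Move 3: B@(3,2) -> caps B=0 W=0
Move 4: W@(2,1) -> caps B=0 W=0
Move 5: B@(3,1) -> caps B=0 W=0
Move 6: W@(1,0) -> caps B=0 W=0
Move 7: B@(3,0) -> caps B=0 W=0
Move 8: W@(0,2) -> caps B=0 W=0
Move 9: B@(2,0) -> caps B=0 W=0
Move 10: W@(2,3) -> caps B=0 W=0
Move 11: B@(0,1) -> caps B=0 W=0
Move 12: W@(1,3) -> caps B=0 W=1

Answer: .BW.
W..W
BWWW
BBB.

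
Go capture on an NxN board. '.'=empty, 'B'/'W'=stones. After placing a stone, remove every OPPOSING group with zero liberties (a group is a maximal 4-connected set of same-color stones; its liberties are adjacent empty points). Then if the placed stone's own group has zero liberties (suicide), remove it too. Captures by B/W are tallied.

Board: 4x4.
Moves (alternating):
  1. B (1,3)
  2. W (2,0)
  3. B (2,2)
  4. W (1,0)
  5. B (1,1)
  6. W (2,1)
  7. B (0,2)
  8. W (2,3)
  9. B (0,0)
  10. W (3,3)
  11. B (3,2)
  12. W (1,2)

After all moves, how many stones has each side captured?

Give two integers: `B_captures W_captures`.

Answer: 2 0

Derivation:
Move 1: B@(1,3) -> caps B=0 W=0
Move 2: W@(2,0) -> caps B=0 W=0
Move 3: B@(2,2) -> caps B=0 W=0
Move 4: W@(1,0) -> caps B=0 W=0
Move 5: B@(1,1) -> caps B=0 W=0
Move 6: W@(2,1) -> caps B=0 W=0
Move 7: B@(0,2) -> caps B=0 W=0
Move 8: W@(2,3) -> caps B=0 W=0
Move 9: B@(0,0) -> caps B=0 W=0
Move 10: W@(3,3) -> caps B=0 W=0
Move 11: B@(3,2) -> caps B=2 W=0
Move 12: W@(1,2) -> caps B=2 W=0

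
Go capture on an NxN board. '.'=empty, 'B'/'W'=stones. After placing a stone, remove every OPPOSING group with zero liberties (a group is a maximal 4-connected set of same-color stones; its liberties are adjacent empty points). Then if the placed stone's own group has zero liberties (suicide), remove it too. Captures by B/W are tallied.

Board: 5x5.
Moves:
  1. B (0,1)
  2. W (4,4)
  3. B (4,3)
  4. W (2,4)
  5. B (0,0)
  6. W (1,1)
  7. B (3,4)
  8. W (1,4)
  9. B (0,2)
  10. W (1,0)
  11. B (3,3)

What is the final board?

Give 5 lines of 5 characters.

Move 1: B@(0,1) -> caps B=0 W=0
Move 2: W@(4,4) -> caps B=0 W=0
Move 3: B@(4,3) -> caps B=0 W=0
Move 4: W@(2,4) -> caps B=0 W=0
Move 5: B@(0,0) -> caps B=0 W=0
Move 6: W@(1,1) -> caps B=0 W=0
Move 7: B@(3,4) -> caps B=1 W=0
Move 8: W@(1,4) -> caps B=1 W=0
Move 9: B@(0,2) -> caps B=1 W=0
Move 10: W@(1,0) -> caps B=1 W=0
Move 11: B@(3,3) -> caps B=1 W=0

Answer: BBB..
WW..W
....W
...BB
...B.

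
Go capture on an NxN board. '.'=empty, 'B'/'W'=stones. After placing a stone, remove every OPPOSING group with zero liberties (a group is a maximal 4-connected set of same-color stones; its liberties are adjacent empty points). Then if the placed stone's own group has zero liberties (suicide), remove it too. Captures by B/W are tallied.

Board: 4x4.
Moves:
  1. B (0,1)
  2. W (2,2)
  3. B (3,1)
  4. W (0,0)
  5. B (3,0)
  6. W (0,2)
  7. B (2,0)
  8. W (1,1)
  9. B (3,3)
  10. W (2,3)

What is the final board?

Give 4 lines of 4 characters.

Move 1: B@(0,1) -> caps B=0 W=0
Move 2: W@(2,2) -> caps B=0 W=0
Move 3: B@(3,1) -> caps B=0 W=0
Move 4: W@(0,0) -> caps B=0 W=0
Move 5: B@(3,0) -> caps B=0 W=0
Move 6: W@(0,2) -> caps B=0 W=0
Move 7: B@(2,0) -> caps B=0 W=0
Move 8: W@(1,1) -> caps B=0 W=1
Move 9: B@(3,3) -> caps B=0 W=1
Move 10: W@(2,3) -> caps B=0 W=1

Answer: W.W.
.W..
B.WW
BB.B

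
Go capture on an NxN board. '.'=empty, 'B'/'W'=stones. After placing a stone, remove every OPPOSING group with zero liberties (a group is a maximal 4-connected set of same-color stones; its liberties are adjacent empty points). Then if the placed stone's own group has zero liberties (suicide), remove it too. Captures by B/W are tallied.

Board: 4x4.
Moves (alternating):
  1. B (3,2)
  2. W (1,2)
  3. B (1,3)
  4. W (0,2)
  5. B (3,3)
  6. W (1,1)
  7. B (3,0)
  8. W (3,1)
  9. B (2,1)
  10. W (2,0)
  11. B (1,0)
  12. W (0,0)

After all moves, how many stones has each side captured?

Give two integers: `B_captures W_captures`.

Answer: 2 0

Derivation:
Move 1: B@(3,2) -> caps B=0 W=0
Move 2: W@(1,2) -> caps B=0 W=0
Move 3: B@(1,3) -> caps B=0 W=0
Move 4: W@(0,2) -> caps B=0 W=0
Move 5: B@(3,3) -> caps B=0 W=0
Move 6: W@(1,1) -> caps B=0 W=0
Move 7: B@(3,0) -> caps B=0 W=0
Move 8: W@(3,1) -> caps B=0 W=0
Move 9: B@(2,1) -> caps B=1 W=0
Move 10: W@(2,0) -> caps B=1 W=0
Move 11: B@(1,0) -> caps B=2 W=0
Move 12: W@(0,0) -> caps B=2 W=0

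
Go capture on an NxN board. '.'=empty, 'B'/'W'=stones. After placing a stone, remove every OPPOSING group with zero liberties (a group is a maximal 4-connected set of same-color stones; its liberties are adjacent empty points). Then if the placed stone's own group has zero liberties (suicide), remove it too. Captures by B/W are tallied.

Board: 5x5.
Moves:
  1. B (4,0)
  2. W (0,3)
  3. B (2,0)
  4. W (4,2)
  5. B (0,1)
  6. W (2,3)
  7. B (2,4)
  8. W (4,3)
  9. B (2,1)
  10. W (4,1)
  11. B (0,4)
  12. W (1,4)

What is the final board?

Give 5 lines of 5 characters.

Move 1: B@(4,0) -> caps B=0 W=0
Move 2: W@(0,3) -> caps B=0 W=0
Move 3: B@(2,0) -> caps B=0 W=0
Move 4: W@(4,2) -> caps B=0 W=0
Move 5: B@(0,1) -> caps B=0 W=0
Move 6: W@(2,3) -> caps B=0 W=0
Move 7: B@(2,4) -> caps B=0 W=0
Move 8: W@(4,3) -> caps B=0 W=0
Move 9: B@(2,1) -> caps B=0 W=0
Move 10: W@(4,1) -> caps B=0 W=0
Move 11: B@(0,4) -> caps B=0 W=0
Move 12: W@(1,4) -> caps B=0 W=1

Answer: .B.W.
....W
BB.WB
.....
BWWW.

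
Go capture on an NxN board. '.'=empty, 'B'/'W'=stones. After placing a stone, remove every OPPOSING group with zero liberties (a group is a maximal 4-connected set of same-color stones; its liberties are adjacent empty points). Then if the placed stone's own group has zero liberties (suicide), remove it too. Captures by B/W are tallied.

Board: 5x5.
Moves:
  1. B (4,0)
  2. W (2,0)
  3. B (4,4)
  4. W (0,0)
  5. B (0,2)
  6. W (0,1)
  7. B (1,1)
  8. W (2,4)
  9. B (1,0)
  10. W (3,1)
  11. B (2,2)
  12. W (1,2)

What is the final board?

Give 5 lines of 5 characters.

Answer: ..B..
BBW..
W.B.W
.W...
B...B

Derivation:
Move 1: B@(4,0) -> caps B=0 W=0
Move 2: W@(2,0) -> caps B=0 W=0
Move 3: B@(4,4) -> caps B=0 W=0
Move 4: W@(0,0) -> caps B=0 W=0
Move 5: B@(0,2) -> caps B=0 W=0
Move 6: W@(0,1) -> caps B=0 W=0
Move 7: B@(1,1) -> caps B=0 W=0
Move 8: W@(2,4) -> caps B=0 W=0
Move 9: B@(1,0) -> caps B=2 W=0
Move 10: W@(3,1) -> caps B=2 W=0
Move 11: B@(2,2) -> caps B=2 W=0
Move 12: W@(1,2) -> caps B=2 W=0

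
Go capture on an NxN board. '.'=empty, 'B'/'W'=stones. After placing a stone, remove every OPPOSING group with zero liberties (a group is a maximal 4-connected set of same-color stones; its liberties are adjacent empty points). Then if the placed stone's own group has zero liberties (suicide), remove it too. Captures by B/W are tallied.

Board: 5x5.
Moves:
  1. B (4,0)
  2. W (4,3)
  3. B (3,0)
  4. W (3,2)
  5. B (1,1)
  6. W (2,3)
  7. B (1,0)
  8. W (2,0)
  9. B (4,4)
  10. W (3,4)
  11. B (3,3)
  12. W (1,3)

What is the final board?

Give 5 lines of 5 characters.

Move 1: B@(4,0) -> caps B=0 W=0
Move 2: W@(4,3) -> caps B=0 W=0
Move 3: B@(3,0) -> caps B=0 W=0
Move 4: W@(3,2) -> caps B=0 W=0
Move 5: B@(1,1) -> caps B=0 W=0
Move 6: W@(2,3) -> caps B=0 W=0
Move 7: B@(1,0) -> caps B=0 W=0
Move 8: W@(2,0) -> caps B=0 W=0
Move 9: B@(4,4) -> caps B=0 W=0
Move 10: W@(3,4) -> caps B=0 W=1
Move 11: B@(3,3) -> caps B=0 W=1
Move 12: W@(1,3) -> caps B=0 W=1

Answer: .....
BB.W.
W..W.
B.W.W
B..W.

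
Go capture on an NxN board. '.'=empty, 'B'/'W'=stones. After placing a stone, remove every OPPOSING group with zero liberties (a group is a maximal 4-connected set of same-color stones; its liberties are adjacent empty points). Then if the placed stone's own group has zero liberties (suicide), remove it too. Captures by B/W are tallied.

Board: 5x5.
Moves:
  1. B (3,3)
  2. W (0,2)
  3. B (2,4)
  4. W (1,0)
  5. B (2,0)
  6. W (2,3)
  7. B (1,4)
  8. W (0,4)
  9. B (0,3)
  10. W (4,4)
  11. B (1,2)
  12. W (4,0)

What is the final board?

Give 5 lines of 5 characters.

Move 1: B@(3,3) -> caps B=0 W=0
Move 2: W@(0,2) -> caps B=0 W=0
Move 3: B@(2,4) -> caps B=0 W=0
Move 4: W@(1,0) -> caps B=0 W=0
Move 5: B@(2,0) -> caps B=0 W=0
Move 6: W@(2,3) -> caps B=0 W=0
Move 7: B@(1,4) -> caps B=0 W=0
Move 8: W@(0,4) -> caps B=0 W=0
Move 9: B@(0,3) -> caps B=1 W=0
Move 10: W@(4,4) -> caps B=1 W=0
Move 11: B@(1,2) -> caps B=1 W=0
Move 12: W@(4,0) -> caps B=1 W=0

Answer: ..WB.
W.B.B
B..WB
...B.
W...W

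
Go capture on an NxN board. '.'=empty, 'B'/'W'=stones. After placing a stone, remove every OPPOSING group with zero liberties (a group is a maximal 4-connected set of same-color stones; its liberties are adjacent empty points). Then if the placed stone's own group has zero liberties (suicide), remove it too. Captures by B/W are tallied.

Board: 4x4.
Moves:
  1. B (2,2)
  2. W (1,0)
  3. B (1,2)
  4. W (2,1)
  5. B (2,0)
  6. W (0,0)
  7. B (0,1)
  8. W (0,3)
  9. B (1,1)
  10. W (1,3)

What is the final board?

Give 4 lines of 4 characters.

Move 1: B@(2,2) -> caps B=0 W=0
Move 2: W@(1,0) -> caps B=0 W=0
Move 3: B@(1,2) -> caps B=0 W=0
Move 4: W@(2,1) -> caps B=0 W=0
Move 5: B@(2,0) -> caps B=0 W=0
Move 6: W@(0,0) -> caps B=0 W=0
Move 7: B@(0,1) -> caps B=0 W=0
Move 8: W@(0,3) -> caps B=0 W=0
Move 9: B@(1,1) -> caps B=2 W=0
Move 10: W@(1,3) -> caps B=2 W=0

Answer: .B.W
.BBW
BWB.
....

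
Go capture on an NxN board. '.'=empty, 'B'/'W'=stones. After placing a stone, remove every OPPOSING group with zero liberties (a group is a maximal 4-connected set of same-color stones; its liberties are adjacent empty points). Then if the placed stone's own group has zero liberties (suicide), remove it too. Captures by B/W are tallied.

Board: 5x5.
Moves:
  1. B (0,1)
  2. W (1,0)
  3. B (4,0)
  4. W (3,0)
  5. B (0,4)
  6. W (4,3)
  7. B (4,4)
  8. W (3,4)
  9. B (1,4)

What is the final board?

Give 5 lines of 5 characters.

Answer: .B..B
W...B
.....
W...W
B..W.

Derivation:
Move 1: B@(0,1) -> caps B=0 W=0
Move 2: W@(1,0) -> caps B=0 W=0
Move 3: B@(4,0) -> caps B=0 W=0
Move 4: W@(3,0) -> caps B=0 W=0
Move 5: B@(0,4) -> caps B=0 W=0
Move 6: W@(4,3) -> caps B=0 W=0
Move 7: B@(4,4) -> caps B=0 W=0
Move 8: W@(3,4) -> caps B=0 W=1
Move 9: B@(1,4) -> caps B=0 W=1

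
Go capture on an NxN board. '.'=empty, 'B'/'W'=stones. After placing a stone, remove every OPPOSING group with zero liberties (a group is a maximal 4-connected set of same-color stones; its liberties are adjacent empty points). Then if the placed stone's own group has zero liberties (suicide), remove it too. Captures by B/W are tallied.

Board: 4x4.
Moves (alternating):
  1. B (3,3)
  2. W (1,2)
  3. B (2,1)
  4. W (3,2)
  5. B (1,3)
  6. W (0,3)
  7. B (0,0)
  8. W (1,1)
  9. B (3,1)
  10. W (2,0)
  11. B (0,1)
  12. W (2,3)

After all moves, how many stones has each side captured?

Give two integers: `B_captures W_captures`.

Move 1: B@(3,3) -> caps B=0 W=0
Move 2: W@(1,2) -> caps B=0 W=0
Move 3: B@(2,1) -> caps B=0 W=0
Move 4: W@(3,2) -> caps B=0 W=0
Move 5: B@(1,3) -> caps B=0 W=0
Move 6: W@(0,3) -> caps B=0 W=0
Move 7: B@(0,0) -> caps B=0 W=0
Move 8: W@(1,1) -> caps B=0 W=0
Move 9: B@(3,1) -> caps B=0 W=0
Move 10: W@(2,0) -> caps B=0 W=0
Move 11: B@(0,1) -> caps B=0 W=0
Move 12: W@(2,3) -> caps B=0 W=2

Answer: 0 2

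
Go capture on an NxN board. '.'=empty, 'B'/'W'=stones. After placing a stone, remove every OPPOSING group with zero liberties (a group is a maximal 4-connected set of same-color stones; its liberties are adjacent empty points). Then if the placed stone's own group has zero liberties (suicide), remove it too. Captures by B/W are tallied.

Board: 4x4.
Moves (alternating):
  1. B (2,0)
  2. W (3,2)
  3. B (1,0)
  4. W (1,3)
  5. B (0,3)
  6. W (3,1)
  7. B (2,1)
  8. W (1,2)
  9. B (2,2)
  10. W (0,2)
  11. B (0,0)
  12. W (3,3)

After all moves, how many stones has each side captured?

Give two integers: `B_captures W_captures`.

Move 1: B@(2,0) -> caps B=0 W=0
Move 2: W@(3,2) -> caps B=0 W=0
Move 3: B@(1,0) -> caps B=0 W=0
Move 4: W@(1,3) -> caps B=0 W=0
Move 5: B@(0,3) -> caps B=0 W=0
Move 6: W@(3,1) -> caps B=0 W=0
Move 7: B@(2,1) -> caps B=0 W=0
Move 8: W@(1,2) -> caps B=0 W=0
Move 9: B@(2,2) -> caps B=0 W=0
Move 10: W@(0,2) -> caps B=0 W=1
Move 11: B@(0,0) -> caps B=0 W=1
Move 12: W@(3,3) -> caps B=0 W=1

Answer: 0 1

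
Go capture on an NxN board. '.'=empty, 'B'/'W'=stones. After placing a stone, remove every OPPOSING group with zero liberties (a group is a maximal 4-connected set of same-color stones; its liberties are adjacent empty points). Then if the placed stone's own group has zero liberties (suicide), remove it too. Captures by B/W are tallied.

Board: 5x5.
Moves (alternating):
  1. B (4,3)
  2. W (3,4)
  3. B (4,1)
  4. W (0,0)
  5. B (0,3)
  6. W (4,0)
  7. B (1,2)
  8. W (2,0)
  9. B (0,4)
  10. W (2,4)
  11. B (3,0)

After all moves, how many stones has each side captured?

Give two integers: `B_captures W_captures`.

Move 1: B@(4,3) -> caps B=0 W=0
Move 2: W@(3,4) -> caps B=0 W=0
Move 3: B@(4,1) -> caps B=0 W=0
Move 4: W@(0,0) -> caps B=0 W=0
Move 5: B@(0,3) -> caps B=0 W=0
Move 6: W@(4,0) -> caps B=0 W=0
Move 7: B@(1,2) -> caps B=0 W=0
Move 8: W@(2,0) -> caps B=0 W=0
Move 9: B@(0,4) -> caps B=0 W=0
Move 10: W@(2,4) -> caps B=0 W=0
Move 11: B@(3,0) -> caps B=1 W=0

Answer: 1 0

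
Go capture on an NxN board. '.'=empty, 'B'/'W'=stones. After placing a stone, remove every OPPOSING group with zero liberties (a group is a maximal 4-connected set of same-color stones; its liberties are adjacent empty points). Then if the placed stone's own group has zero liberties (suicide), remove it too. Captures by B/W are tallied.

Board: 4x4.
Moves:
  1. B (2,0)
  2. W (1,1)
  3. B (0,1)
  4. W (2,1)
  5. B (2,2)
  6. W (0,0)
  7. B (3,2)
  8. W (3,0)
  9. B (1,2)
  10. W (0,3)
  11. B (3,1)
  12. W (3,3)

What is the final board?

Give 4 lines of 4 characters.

Answer: WB.W
.WB.
BWB.
.BBW

Derivation:
Move 1: B@(2,0) -> caps B=0 W=0
Move 2: W@(1,1) -> caps B=0 W=0
Move 3: B@(0,1) -> caps B=0 W=0
Move 4: W@(2,1) -> caps B=0 W=0
Move 5: B@(2,2) -> caps B=0 W=0
Move 6: W@(0,0) -> caps B=0 W=0
Move 7: B@(3,2) -> caps B=0 W=0
Move 8: W@(3,0) -> caps B=0 W=0
Move 9: B@(1,2) -> caps B=0 W=0
Move 10: W@(0,3) -> caps B=0 W=0
Move 11: B@(3,1) -> caps B=1 W=0
Move 12: W@(3,3) -> caps B=1 W=0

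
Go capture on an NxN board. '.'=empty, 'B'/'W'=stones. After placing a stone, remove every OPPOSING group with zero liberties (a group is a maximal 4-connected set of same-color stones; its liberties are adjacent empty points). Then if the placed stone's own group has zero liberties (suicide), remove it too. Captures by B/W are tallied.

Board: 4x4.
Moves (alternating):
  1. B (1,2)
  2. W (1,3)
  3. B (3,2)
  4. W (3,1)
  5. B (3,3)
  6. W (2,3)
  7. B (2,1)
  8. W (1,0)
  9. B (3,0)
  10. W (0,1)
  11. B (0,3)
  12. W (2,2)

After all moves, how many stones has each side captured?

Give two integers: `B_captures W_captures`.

Move 1: B@(1,2) -> caps B=0 W=0
Move 2: W@(1,3) -> caps B=0 W=0
Move 3: B@(3,2) -> caps B=0 W=0
Move 4: W@(3,1) -> caps B=0 W=0
Move 5: B@(3,3) -> caps B=0 W=0
Move 6: W@(2,3) -> caps B=0 W=0
Move 7: B@(2,1) -> caps B=0 W=0
Move 8: W@(1,0) -> caps B=0 W=0
Move 9: B@(3,0) -> caps B=1 W=0
Move 10: W@(0,1) -> caps B=1 W=0
Move 11: B@(0,3) -> caps B=1 W=0
Move 12: W@(2,2) -> caps B=1 W=0

Answer: 1 0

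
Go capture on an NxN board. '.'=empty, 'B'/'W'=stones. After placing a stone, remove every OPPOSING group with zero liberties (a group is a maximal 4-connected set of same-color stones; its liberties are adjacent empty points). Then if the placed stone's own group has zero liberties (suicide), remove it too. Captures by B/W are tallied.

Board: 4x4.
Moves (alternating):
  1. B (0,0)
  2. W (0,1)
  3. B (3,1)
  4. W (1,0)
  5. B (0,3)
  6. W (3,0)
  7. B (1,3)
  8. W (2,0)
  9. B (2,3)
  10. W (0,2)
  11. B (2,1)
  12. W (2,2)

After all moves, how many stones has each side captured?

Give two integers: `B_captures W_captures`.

Move 1: B@(0,0) -> caps B=0 W=0
Move 2: W@(0,1) -> caps B=0 W=0
Move 3: B@(3,1) -> caps B=0 W=0
Move 4: W@(1,0) -> caps B=0 W=1
Move 5: B@(0,3) -> caps B=0 W=1
Move 6: W@(3,0) -> caps B=0 W=1
Move 7: B@(1,3) -> caps B=0 W=1
Move 8: W@(2,0) -> caps B=0 W=1
Move 9: B@(2,3) -> caps B=0 W=1
Move 10: W@(0,2) -> caps B=0 W=1
Move 11: B@(2,1) -> caps B=0 W=1
Move 12: W@(2,2) -> caps B=0 W=1

Answer: 0 1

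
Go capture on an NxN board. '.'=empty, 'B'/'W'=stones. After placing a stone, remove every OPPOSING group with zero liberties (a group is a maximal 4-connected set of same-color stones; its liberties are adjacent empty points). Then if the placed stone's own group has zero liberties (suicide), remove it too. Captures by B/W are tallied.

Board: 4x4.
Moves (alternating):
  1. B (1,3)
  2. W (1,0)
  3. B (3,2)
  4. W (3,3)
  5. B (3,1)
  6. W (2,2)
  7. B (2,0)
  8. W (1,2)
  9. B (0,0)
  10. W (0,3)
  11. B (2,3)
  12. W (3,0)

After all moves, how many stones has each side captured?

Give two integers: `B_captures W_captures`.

Move 1: B@(1,3) -> caps B=0 W=0
Move 2: W@(1,0) -> caps B=0 W=0
Move 3: B@(3,2) -> caps B=0 W=0
Move 4: W@(3,3) -> caps B=0 W=0
Move 5: B@(3,1) -> caps B=0 W=0
Move 6: W@(2,2) -> caps B=0 W=0
Move 7: B@(2,0) -> caps B=0 W=0
Move 8: W@(1,2) -> caps B=0 W=0
Move 9: B@(0,0) -> caps B=0 W=0
Move 10: W@(0,3) -> caps B=0 W=0
Move 11: B@(2,3) -> caps B=1 W=0
Move 12: W@(3,0) -> caps B=1 W=0

Answer: 1 0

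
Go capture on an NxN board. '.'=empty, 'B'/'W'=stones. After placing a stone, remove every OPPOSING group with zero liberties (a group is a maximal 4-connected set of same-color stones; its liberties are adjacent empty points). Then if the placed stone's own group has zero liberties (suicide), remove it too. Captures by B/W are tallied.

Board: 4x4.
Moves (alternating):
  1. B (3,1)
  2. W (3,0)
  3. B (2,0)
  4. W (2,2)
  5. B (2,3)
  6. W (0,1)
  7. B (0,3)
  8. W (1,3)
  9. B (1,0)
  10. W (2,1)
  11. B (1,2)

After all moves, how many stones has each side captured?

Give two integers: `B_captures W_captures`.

Answer: 2 0

Derivation:
Move 1: B@(3,1) -> caps B=0 W=0
Move 2: W@(3,0) -> caps B=0 W=0
Move 3: B@(2,0) -> caps B=1 W=0
Move 4: W@(2,2) -> caps B=1 W=0
Move 5: B@(2,3) -> caps B=1 W=0
Move 6: W@(0,1) -> caps B=1 W=0
Move 7: B@(0,3) -> caps B=1 W=0
Move 8: W@(1,3) -> caps B=1 W=0
Move 9: B@(1,0) -> caps B=1 W=0
Move 10: W@(2,1) -> caps B=1 W=0
Move 11: B@(1,2) -> caps B=2 W=0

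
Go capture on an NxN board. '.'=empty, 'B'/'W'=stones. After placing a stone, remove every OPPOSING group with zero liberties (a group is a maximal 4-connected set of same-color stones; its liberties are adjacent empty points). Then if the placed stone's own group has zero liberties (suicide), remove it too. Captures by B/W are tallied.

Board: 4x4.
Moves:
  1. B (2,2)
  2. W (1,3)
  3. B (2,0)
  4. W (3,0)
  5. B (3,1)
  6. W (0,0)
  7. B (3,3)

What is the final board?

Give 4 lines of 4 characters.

Answer: W...
...W
B.B.
.B.B

Derivation:
Move 1: B@(2,2) -> caps B=0 W=0
Move 2: W@(1,3) -> caps B=0 W=0
Move 3: B@(2,0) -> caps B=0 W=0
Move 4: W@(3,0) -> caps B=0 W=0
Move 5: B@(3,1) -> caps B=1 W=0
Move 6: W@(0,0) -> caps B=1 W=0
Move 7: B@(3,3) -> caps B=1 W=0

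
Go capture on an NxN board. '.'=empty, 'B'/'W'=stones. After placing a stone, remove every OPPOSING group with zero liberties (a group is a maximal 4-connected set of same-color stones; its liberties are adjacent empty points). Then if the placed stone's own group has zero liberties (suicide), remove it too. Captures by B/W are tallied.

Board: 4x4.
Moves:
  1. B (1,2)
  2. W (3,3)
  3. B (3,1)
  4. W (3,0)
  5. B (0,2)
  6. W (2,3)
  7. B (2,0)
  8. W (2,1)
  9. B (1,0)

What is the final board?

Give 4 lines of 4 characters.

Move 1: B@(1,2) -> caps B=0 W=0
Move 2: W@(3,3) -> caps B=0 W=0
Move 3: B@(3,1) -> caps B=0 W=0
Move 4: W@(3,0) -> caps B=0 W=0
Move 5: B@(0,2) -> caps B=0 W=0
Move 6: W@(2,3) -> caps B=0 W=0
Move 7: B@(2,0) -> caps B=1 W=0
Move 8: W@(2,1) -> caps B=1 W=0
Move 9: B@(1,0) -> caps B=1 W=0

Answer: ..B.
B.B.
BW.W
.B.W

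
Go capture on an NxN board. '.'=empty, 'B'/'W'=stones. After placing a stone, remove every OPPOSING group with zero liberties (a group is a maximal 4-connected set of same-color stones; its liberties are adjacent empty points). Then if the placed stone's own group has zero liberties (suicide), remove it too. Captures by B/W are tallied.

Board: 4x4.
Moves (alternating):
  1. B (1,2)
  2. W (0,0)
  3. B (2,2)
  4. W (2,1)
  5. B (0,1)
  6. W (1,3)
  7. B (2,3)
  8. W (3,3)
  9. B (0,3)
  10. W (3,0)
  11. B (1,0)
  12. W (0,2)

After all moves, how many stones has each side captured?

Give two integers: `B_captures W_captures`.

Move 1: B@(1,2) -> caps B=0 W=0
Move 2: W@(0,0) -> caps B=0 W=0
Move 3: B@(2,2) -> caps B=0 W=0
Move 4: W@(2,1) -> caps B=0 W=0
Move 5: B@(0,1) -> caps B=0 W=0
Move 6: W@(1,3) -> caps B=0 W=0
Move 7: B@(2,3) -> caps B=0 W=0
Move 8: W@(3,3) -> caps B=0 W=0
Move 9: B@(0,3) -> caps B=1 W=0
Move 10: W@(3,0) -> caps B=1 W=0
Move 11: B@(1,0) -> caps B=2 W=0
Move 12: W@(0,2) -> caps B=2 W=0

Answer: 2 0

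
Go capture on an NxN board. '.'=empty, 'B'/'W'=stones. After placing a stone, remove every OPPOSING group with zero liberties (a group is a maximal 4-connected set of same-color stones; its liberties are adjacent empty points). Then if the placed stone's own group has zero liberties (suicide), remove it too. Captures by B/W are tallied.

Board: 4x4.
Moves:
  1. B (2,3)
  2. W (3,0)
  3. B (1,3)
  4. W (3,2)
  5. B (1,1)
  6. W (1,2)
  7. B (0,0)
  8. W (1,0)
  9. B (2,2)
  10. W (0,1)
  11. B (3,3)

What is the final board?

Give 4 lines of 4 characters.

Answer: .W..
WBWB
..BB
W.WB

Derivation:
Move 1: B@(2,3) -> caps B=0 W=0
Move 2: W@(3,0) -> caps B=0 W=0
Move 3: B@(1,3) -> caps B=0 W=0
Move 4: W@(3,2) -> caps B=0 W=0
Move 5: B@(1,1) -> caps B=0 W=0
Move 6: W@(1,2) -> caps B=0 W=0
Move 7: B@(0,0) -> caps B=0 W=0
Move 8: W@(1,0) -> caps B=0 W=0
Move 9: B@(2,2) -> caps B=0 W=0
Move 10: W@(0,1) -> caps B=0 W=1
Move 11: B@(3,3) -> caps B=0 W=1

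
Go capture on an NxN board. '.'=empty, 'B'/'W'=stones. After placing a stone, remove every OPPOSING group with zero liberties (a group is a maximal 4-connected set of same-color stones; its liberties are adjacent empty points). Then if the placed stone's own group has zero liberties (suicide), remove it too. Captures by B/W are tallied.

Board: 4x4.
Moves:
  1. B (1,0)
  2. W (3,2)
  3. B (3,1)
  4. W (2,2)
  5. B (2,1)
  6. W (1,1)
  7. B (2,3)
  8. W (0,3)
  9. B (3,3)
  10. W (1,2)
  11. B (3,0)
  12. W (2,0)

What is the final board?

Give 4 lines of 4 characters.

Answer: ...W
BWW.
W.WB
..WB

Derivation:
Move 1: B@(1,0) -> caps B=0 W=0
Move 2: W@(3,2) -> caps B=0 W=0
Move 3: B@(3,1) -> caps B=0 W=0
Move 4: W@(2,2) -> caps B=0 W=0
Move 5: B@(2,1) -> caps B=0 W=0
Move 6: W@(1,1) -> caps B=0 W=0
Move 7: B@(2,3) -> caps B=0 W=0
Move 8: W@(0,3) -> caps B=0 W=0
Move 9: B@(3,3) -> caps B=0 W=0
Move 10: W@(1,2) -> caps B=0 W=0
Move 11: B@(3,0) -> caps B=0 W=0
Move 12: W@(2,0) -> caps B=0 W=3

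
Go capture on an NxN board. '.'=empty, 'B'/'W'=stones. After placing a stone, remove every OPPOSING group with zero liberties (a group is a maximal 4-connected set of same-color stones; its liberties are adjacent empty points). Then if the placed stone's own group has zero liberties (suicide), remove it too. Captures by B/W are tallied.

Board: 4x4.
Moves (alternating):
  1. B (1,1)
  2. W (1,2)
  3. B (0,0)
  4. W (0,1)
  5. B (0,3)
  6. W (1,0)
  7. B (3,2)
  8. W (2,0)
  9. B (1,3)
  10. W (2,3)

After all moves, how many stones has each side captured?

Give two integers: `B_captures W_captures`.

Move 1: B@(1,1) -> caps B=0 W=0
Move 2: W@(1,2) -> caps B=0 W=0
Move 3: B@(0,0) -> caps B=0 W=0
Move 4: W@(0,1) -> caps B=0 W=0
Move 5: B@(0,3) -> caps B=0 W=0
Move 6: W@(1,0) -> caps B=0 W=1
Move 7: B@(3,2) -> caps B=0 W=1
Move 8: W@(2,0) -> caps B=0 W=1
Move 9: B@(1,3) -> caps B=0 W=1
Move 10: W@(2,3) -> caps B=0 W=1

Answer: 0 1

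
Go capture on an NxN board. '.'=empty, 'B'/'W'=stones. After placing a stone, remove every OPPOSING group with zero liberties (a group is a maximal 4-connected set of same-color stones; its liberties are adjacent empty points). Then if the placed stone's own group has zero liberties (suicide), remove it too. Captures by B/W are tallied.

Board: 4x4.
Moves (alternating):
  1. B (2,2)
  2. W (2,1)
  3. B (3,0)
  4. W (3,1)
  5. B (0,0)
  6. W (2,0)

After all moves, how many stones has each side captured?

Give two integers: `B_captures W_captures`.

Move 1: B@(2,2) -> caps B=0 W=0
Move 2: W@(2,1) -> caps B=0 W=0
Move 3: B@(3,0) -> caps B=0 W=0
Move 4: W@(3,1) -> caps B=0 W=0
Move 5: B@(0,0) -> caps B=0 W=0
Move 6: W@(2,0) -> caps B=0 W=1

Answer: 0 1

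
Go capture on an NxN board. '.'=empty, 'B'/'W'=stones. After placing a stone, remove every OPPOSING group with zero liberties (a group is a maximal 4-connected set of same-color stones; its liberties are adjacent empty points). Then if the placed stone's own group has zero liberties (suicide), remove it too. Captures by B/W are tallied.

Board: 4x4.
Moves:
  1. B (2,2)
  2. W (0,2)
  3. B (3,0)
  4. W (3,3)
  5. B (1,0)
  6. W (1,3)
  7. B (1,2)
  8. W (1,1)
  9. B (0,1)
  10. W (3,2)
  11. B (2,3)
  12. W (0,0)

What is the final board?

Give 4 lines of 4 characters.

Move 1: B@(2,2) -> caps B=0 W=0
Move 2: W@(0,2) -> caps B=0 W=0
Move 3: B@(3,0) -> caps B=0 W=0
Move 4: W@(3,3) -> caps B=0 W=0
Move 5: B@(1,0) -> caps B=0 W=0
Move 6: W@(1,3) -> caps B=0 W=0
Move 7: B@(1,2) -> caps B=0 W=0
Move 8: W@(1,1) -> caps B=0 W=0
Move 9: B@(0,1) -> caps B=0 W=0
Move 10: W@(3,2) -> caps B=0 W=0
Move 11: B@(2,3) -> caps B=0 W=0
Move 12: W@(0,0) -> caps B=0 W=1

Answer: W.W.
BWBW
..BB
B.WW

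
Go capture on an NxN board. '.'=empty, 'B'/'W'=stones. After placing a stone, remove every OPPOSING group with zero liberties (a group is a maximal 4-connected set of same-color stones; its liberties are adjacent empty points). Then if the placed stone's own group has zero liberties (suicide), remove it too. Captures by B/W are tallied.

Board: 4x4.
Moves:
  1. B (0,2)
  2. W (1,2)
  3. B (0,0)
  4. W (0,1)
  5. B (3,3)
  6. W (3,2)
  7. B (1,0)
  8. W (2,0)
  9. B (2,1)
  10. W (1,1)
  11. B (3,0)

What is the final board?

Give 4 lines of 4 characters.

Move 1: B@(0,2) -> caps B=0 W=0
Move 2: W@(1,2) -> caps B=0 W=0
Move 3: B@(0,0) -> caps B=0 W=0
Move 4: W@(0,1) -> caps B=0 W=0
Move 5: B@(3,3) -> caps B=0 W=0
Move 6: W@(3,2) -> caps B=0 W=0
Move 7: B@(1,0) -> caps B=0 W=0
Move 8: W@(2,0) -> caps B=0 W=0
Move 9: B@(2,1) -> caps B=0 W=0
Move 10: W@(1,1) -> caps B=0 W=2
Move 11: B@(3,0) -> caps B=0 W=2

Answer: .WB.
.WW.
WB..
B.WB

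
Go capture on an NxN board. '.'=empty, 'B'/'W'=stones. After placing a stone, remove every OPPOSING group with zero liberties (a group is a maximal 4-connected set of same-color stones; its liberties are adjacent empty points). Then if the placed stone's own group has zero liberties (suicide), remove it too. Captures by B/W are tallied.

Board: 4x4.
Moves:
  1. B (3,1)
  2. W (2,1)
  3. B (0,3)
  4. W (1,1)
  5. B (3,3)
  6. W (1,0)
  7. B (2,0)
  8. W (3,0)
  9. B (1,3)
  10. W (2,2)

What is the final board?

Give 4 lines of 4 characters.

Answer: ...B
WW.B
.WW.
WB.B

Derivation:
Move 1: B@(3,1) -> caps B=0 W=0
Move 2: W@(2,1) -> caps B=0 W=0
Move 3: B@(0,3) -> caps B=0 W=0
Move 4: W@(1,1) -> caps B=0 W=0
Move 5: B@(3,3) -> caps B=0 W=0
Move 6: W@(1,0) -> caps B=0 W=0
Move 7: B@(2,0) -> caps B=0 W=0
Move 8: W@(3,0) -> caps B=0 W=1
Move 9: B@(1,3) -> caps B=0 W=1
Move 10: W@(2,2) -> caps B=0 W=1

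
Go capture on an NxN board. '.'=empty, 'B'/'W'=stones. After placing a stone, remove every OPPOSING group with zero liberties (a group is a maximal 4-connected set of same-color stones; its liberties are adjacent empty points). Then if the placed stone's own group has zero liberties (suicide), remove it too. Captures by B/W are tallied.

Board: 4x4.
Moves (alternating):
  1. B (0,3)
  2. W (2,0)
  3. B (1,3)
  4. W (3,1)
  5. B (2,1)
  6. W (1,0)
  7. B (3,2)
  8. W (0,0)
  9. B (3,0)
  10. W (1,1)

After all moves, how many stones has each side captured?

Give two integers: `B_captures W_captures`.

Answer: 1 0

Derivation:
Move 1: B@(0,3) -> caps B=0 W=0
Move 2: W@(2,0) -> caps B=0 W=0
Move 3: B@(1,3) -> caps B=0 W=0
Move 4: W@(3,1) -> caps B=0 W=0
Move 5: B@(2,1) -> caps B=0 W=0
Move 6: W@(1,0) -> caps B=0 W=0
Move 7: B@(3,2) -> caps B=0 W=0
Move 8: W@(0,0) -> caps B=0 W=0
Move 9: B@(3,0) -> caps B=1 W=0
Move 10: W@(1,1) -> caps B=1 W=0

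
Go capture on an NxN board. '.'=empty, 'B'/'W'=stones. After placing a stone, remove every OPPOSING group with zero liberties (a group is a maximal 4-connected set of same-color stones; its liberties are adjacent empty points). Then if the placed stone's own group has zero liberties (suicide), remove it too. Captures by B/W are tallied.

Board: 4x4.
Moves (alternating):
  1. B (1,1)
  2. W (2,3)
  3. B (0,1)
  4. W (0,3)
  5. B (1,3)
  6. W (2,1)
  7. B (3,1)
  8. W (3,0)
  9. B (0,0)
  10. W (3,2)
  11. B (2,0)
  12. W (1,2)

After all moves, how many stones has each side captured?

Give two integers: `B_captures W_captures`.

Answer: 0 2

Derivation:
Move 1: B@(1,1) -> caps B=0 W=0
Move 2: W@(2,3) -> caps B=0 W=0
Move 3: B@(0,1) -> caps B=0 W=0
Move 4: W@(0,3) -> caps B=0 W=0
Move 5: B@(1,3) -> caps B=0 W=0
Move 6: W@(2,1) -> caps B=0 W=0
Move 7: B@(3,1) -> caps B=0 W=0
Move 8: W@(3,0) -> caps B=0 W=0
Move 9: B@(0,0) -> caps B=0 W=0
Move 10: W@(3,2) -> caps B=0 W=1
Move 11: B@(2,0) -> caps B=0 W=1
Move 12: W@(1,2) -> caps B=0 W=2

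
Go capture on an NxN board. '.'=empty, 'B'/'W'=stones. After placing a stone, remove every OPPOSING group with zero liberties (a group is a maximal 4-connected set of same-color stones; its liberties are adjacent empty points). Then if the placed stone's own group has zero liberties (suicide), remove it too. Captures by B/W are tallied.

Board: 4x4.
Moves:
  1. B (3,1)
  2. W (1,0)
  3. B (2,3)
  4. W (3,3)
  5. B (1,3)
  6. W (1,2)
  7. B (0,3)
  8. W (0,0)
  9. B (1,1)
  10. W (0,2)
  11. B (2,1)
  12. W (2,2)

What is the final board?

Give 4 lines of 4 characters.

Answer: W.W.
WBW.
.BW.
.B.W

Derivation:
Move 1: B@(3,1) -> caps B=0 W=0
Move 2: W@(1,0) -> caps B=0 W=0
Move 3: B@(2,3) -> caps B=0 W=0
Move 4: W@(3,3) -> caps B=0 W=0
Move 5: B@(1,3) -> caps B=0 W=0
Move 6: W@(1,2) -> caps B=0 W=0
Move 7: B@(0,3) -> caps B=0 W=0
Move 8: W@(0,0) -> caps B=0 W=0
Move 9: B@(1,1) -> caps B=0 W=0
Move 10: W@(0,2) -> caps B=0 W=0
Move 11: B@(2,1) -> caps B=0 W=0
Move 12: W@(2,2) -> caps B=0 W=3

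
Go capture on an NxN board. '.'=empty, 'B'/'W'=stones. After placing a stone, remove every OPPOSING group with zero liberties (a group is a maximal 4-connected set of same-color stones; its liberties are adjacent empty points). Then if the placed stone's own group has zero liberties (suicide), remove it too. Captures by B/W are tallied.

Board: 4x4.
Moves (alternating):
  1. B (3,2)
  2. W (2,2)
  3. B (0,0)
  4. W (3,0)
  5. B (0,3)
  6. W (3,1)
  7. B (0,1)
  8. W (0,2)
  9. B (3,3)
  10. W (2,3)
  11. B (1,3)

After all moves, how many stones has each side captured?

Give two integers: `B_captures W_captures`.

Move 1: B@(3,2) -> caps B=0 W=0
Move 2: W@(2,2) -> caps B=0 W=0
Move 3: B@(0,0) -> caps B=0 W=0
Move 4: W@(3,0) -> caps B=0 W=0
Move 5: B@(0,3) -> caps B=0 W=0
Move 6: W@(3,1) -> caps B=0 W=0
Move 7: B@(0,1) -> caps B=0 W=0
Move 8: W@(0,2) -> caps B=0 W=0
Move 9: B@(3,3) -> caps B=0 W=0
Move 10: W@(2,3) -> caps B=0 W=2
Move 11: B@(1,3) -> caps B=0 W=2

Answer: 0 2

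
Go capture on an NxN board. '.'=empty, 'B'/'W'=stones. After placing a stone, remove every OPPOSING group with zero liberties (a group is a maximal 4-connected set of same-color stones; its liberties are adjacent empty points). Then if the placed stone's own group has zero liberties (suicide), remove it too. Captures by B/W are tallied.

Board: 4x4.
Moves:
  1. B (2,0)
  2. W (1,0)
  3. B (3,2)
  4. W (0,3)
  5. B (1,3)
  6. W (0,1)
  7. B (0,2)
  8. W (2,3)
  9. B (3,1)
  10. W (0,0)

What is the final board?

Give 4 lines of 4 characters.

Answer: WWB.
W..B
B..W
.BB.

Derivation:
Move 1: B@(2,0) -> caps B=0 W=0
Move 2: W@(1,0) -> caps B=0 W=0
Move 3: B@(3,2) -> caps B=0 W=0
Move 4: W@(0,3) -> caps B=0 W=0
Move 5: B@(1,3) -> caps B=0 W=0
Move 6: W@(0,1) -> caps B=0 W=0
Move 7: B@(0,2) -> caps B=1 W=0
Move 8: W@(2,3) -> caps B=1 W=0
Move 9: B@(3,1) -> caps B=1 W=0
Move 10: W@(0,0) -> caps B=1 W=0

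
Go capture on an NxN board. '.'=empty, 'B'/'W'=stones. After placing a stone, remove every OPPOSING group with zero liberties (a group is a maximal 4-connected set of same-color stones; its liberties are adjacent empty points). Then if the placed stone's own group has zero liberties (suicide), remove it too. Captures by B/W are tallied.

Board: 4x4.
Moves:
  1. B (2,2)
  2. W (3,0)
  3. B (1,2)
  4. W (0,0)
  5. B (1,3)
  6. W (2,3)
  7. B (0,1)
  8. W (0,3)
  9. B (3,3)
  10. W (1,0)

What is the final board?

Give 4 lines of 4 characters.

Answer: WB.W
W.BB
..B.
W..B

Derivation:
Move 1: B@(2,2) -> caps B=0 W=0
Move 2: W@(3,0) -> caps B=0 W=0
Move 3: B@(1,2) -> caps B=0 W=0
Move 4: W@(0,0) -> caps B=0 W=0
Move 5: B@(1,3) -> caps B=0 W=0
Move 6: W@(2,3) -> caps B=0 W=0
Move 7: B@(0,1) -> caps B=0 W=0
Move 8: W@(0,3) -> caps B=0 W=0
Move 9: B@(3,3) -> caps B=1 W=0
Move 10: W@(1,0) -> caps B=1 W=0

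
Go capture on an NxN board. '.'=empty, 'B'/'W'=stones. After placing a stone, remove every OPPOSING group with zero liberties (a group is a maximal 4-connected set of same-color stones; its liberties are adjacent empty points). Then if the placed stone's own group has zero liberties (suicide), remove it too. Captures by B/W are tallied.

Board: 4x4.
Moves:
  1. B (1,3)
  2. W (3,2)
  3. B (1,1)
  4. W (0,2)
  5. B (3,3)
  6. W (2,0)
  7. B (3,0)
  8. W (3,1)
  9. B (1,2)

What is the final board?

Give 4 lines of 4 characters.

Answer: ..W.
.BBB
W...
.WWB

Derivation:
Move 1: B@(1,3) -> caps B=0 W=0
Move 2: W@(3,2) -> caps B=0 W=0
Move 3: B@(1,1) -> caps B=0 W=0
Move 4: W@(0,2) -> caps B=0 W=0
Move 5: B@(3,3) -> caps B=0 W=0
Move 6: W@(2,0) -> caps B=0 W=0
Move 7: B@(3,0) -> caps B=0 W=0
Move 8: W@(3,1) -> caps B=0 W=1
Move 9: B@(1,2) -> caps B=0 W=1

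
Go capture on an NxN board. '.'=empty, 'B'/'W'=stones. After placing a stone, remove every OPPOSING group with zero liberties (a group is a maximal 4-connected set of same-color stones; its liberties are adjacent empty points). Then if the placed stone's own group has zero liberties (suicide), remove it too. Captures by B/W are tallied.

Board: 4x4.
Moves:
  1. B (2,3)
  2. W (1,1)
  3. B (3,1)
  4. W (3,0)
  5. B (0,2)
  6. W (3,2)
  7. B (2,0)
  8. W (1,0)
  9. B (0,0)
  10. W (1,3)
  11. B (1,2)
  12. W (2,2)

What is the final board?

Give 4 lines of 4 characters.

Answer: B.B.
WWBW
B.WB
.BW.

Derivation:
Move 1: B@(2,3) -> caps B=0 W=0
Move 2: W@(1,1) -> caps B=0 W=0
Move 3: B@(3,1) -> caps B=0 W=0
Move 4: W@(3,0) -> caps B=0 W=0
Move 5: B@(0,2) -> caps B=0 W=0
Move 6: W@(3,2) -> caps B=0 W=0
Move 7: B@(2,0) -> caps B=1 W=0
Move 8: W@(1,0) -> caps B=1 W=0
Move 9: B@(0,0) -> caps B=1 W=0
Move 10: W@(1,3) -> caps B=1 W=0
Move 11: B@(1,2) -> caps B=1 W=0
Move 12: W@(2,2) -> caps B=1 W=0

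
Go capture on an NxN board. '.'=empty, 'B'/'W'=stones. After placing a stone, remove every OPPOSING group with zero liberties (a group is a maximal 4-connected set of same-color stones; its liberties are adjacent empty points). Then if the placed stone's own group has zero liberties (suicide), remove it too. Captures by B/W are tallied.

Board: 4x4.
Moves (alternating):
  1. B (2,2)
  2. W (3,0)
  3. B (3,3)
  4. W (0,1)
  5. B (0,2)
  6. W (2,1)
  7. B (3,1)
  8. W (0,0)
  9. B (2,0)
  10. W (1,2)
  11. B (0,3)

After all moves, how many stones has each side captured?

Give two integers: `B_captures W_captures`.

Answer: 1 0

Derivation:
Move 1: B@(2,2) -> caps B=0 W=0
Move 2: W@(3,0) -> caps B=0 W=0
Move 3: B@(3,3) -> caps B=0 W=0
Move 4: W@(0,1) -> caps B=0 W=0
Move 5: B@(0,2) -> caps B=0 W=0
Move 6: W@(2,1) -> caps B=0 W=0
Move 7: B@(3,1) -> caps B=0 W=0
Move 8: W@(0,0) -> caps B=0 W=0
Move 9: B@(2,0) -> caps B=1 W=0
Move 10: W@(1,2) -> caps B=1 W=0
Move 11: B@(0,3) -> caps B=1 W=0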